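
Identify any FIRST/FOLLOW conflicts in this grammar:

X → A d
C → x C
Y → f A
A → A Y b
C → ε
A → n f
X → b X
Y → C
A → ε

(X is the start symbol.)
Nullable non-terminals: A, C, Y.
FIRST sets used below: FIRST(A) = { 'b', 'f', 'n', 'x', ε }, FIRST(Y) = { 'f', 'x', ε }, FIRST(C) = { 'x', ε }

A: nullable alternative(s) A → ε; FOLLOW(A) = { 'b', 'd', 'f', 'x' }
  A → A Y b: FIRST \ {ε} = { 'b', 'f', 'n', 'x' } — overlaps FOLLOW(A) on { 'b', 'f', 'x' }: CONFLICT
  A → n f: FIRST \ {ε} = { 'n' } — disjoint from FOLLOW(A)
  A → ε: FIRST \ {ε} = { } — this is the only nullable alternative, skip

C: nullable alternative(s) C → ε; FOLLOW(C) = { 'b' }
  C → x C: FIRST \ {ε} = { 'x' } — disjoint from FOLLOW(C)
  C → ε: FIRST \ {ε} = { } — this is the only nullable alternative, skip

Y: nullable alternative(s) Y → C; FOLLOW(Y) = { 'b' }
  Y → f A: FIRST \ {ε} = { 'f' } — disjoint from FOLLOW(Y)
  Y → C: FIRST \ {ε} = { 'x' } — this is the only nullable alternative, skip

X has no nullable alternative, so no FIRST/FOLLOW check is needed there.

So the grammar has 1 FIRST/FOLLOW conflict (marked CONFLICT above).

Answer: Yes. A → A Y b with FOLLOW(A) on { 'b', 'f', 'x' }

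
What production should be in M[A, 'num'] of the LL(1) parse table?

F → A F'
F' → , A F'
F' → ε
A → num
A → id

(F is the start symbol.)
A → num

To find M[A, 'num'], we find productions for A where 'num' is in the predict set (PREDICT(N → α) = (FIRST(α) \ {ε}) ∪ (FOLLOW(N) if α ⇒* ε)).

A → num: PREDICT = { 'num' }
  'num' is in predict set, so this production goes in M[A, 'num']
A → id: PREDICT = { 'id' }

M[A, 'num'] = A → num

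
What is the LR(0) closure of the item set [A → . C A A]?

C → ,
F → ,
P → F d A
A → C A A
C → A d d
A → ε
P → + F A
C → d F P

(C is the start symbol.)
{ [A → . C A A], [A → .], [C → . ,], [C → . A d d], [C → . d F P] }

Start with: [A → . C A A]
  [A → . C A A] has the dot before C: add [C → . ,], [C → . A d d], [C → . d F P]
  [C → . A d d] has the dot before A: add [A → .]
No further items can be added.

CLOSURE = { [A → . C A A], [A → .], [C → . ,], [C → . A d d], [C → . d F P] }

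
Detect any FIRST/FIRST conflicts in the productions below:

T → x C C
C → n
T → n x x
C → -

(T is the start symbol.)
A FIRST/FIRST conflict occurs when two productions N → α and N → β for the same non-terminal have FIRST(α) ∩ FIRST(β) ≠ ∅ (with ε ∈ FIRST of a nullable right-hand side, so two nullable alternatives also conflict).

Productions for T:
  T → x C C: FIRST = { 'x' }
  T → n x x: FIRST = { 'n' }
Productions for C:
  C → n: FIRST = { 'n' }
  C → -: FIRST = { '-' }

All alternatives of each non-terminal have pairwise disjoint FIRST sets.

Answer: No FIRST/FIRST conflicts.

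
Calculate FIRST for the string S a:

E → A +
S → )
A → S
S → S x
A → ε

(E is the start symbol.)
{ ')' }

FIRST sets of the non-terminals involved (from the grammar, by fixed-point iteration):
  FIRST(S) = { ')' }

To compute FIRST(S a), process the symbols left to right:
Symbol S is a non-terminal. Add FIRST(S) \ {ε} = { ')' }
S is not nullable (ε ∉ FIRST(S)), so stop here.
FIRST(S a) = { ')' }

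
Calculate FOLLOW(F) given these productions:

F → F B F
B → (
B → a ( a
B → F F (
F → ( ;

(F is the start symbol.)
To compute FOLLOW(F), find every occurrence of F on a right-hand side N → α F β: add FIRST(β) \ {ε}, and if β is empty or nullable also add FOLLOW(N). Iterate to a fixed point.

F is the start symbol, so $ ∈ FOLLOW(F).
In F → F B F: F is followed by B F, add FIRST(B F) \ {ε} = { '(', 'a' }
In F → F B F: F is at the end; this adds FOLLOW(F) to itself — nothing new
In B → F F (: F is followed by F '(', add FIRST(F '(') \ {ε} = { '(' }
In B → F F (: F is followed by '(', add FIRST('(') \ {ε} = { '(' }

Taking the union: FOLLOW(F) = { $, '(', 'a' }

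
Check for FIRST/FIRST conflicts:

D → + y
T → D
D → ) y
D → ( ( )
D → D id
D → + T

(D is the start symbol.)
FIRST sets of the non-terminals at (or reachable through a nullable prefix from) the front of some alternative:
  FIRST(D) = { '(', ')', '+' }

Productions for D:
  D → + y: FIRST = { '+' }
  D → ) y: FIRST = { ')' }
  D → ( ( ): FIRST = { '(' }
  D → D id: FIRST = { '(', ')', '+' }
  D → + T: FIRST = { '+' }
T has only one production, so no FIRST/FIRST conflict is possible there.

Conflict for D: D → + y and D → D id
  Overlap: { '+' }
Conflict for D: D → + y and D → + T
  Overlap: { '+' }
Conflict for D: D → ) y and D → D id
  Overlap: { ')' }
Conflict for D: D → ( ( ) and D → D id
  Overlap: { '(' }
Conflict for D: D → D id and D → + T
  Overlap: { '+' }

Answer: Yes. D → '+' y / D → D id on { '+' }; D → '+' y / D → '+' T on { '+' }; D → ')' y / D → D id on { ')' }; D → '(' '(' ')' / D → D id on { '(' }; D → D id / D → '+' T on { '+' }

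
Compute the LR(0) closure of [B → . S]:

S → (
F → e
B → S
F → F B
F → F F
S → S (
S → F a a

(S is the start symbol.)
To compute CLOSURE, for each item [A → α.Bβ] where B is a non-terminal, add [B → .γ] for all productions B → γ; repeat for the newly added items until nothing changes.

Start with: [B → . S]
  [B → . S] has the dot before S: add [S → . (], [S → . S (], [S → . F a a]
  [S → . F a a] has the dot before F: add [F → . e], [F → . F B], [F → . F F]
No further items can be added.

CLOSURE = { [B → . S], [F → . F B], [F → . F F], [F → . e], [S → . (], [S → . F a a], [S → . S (] }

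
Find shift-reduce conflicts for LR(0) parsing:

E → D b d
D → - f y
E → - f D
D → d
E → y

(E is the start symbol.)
No shift-reduce conflicts

A shift-reduce conflict occurs when an LR(0) state has both:
  - a complete (reduce) item [A → α .] (dot at the end), and
  - a shift item [B → β . c γ] (dot before a terminal).

Augment with E' → E and build the canonical LR(0) collection (I0 = CLOSURE({[E' → . E]}), then GOTO on every symbol after a dot until no new states appear). It has 13 states:
  I0: { [D → . - f y], [D → . d], [E → . - f D], [E → . D b d], [E → . y], [E' → . E] }  — shift
  I1: { [D → - . f y], [E → - . f D] }  — shift
  I2: { [E → D . b d] }  — shift
  I3: { [E' → E .] }  — accept
  I4: { [D → d .] }  — reduce
  I5: { [E → y .] }  — reduce
  I6: { [E → D b . d] }  — shift
  I7: { [E → D b d .] }  — reduce
  I8: { [D → - f . y], [D → . - f y], [D → . d], [E → - f . D] }  — shift
  I9: { [D → - . f y] }  — shift
  I10: { [E → - f D .] }  — reduce
  I11: { [D → - f y .] }  — reduce
  I12: { [D → - f . y] }  — shift

No state contains both a complete item and a shift item.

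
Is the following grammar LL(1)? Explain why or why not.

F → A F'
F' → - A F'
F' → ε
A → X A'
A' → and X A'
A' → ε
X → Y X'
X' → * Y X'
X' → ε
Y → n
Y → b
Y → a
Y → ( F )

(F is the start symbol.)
Yes, the grammar is LL(1).

A grammar is LL(1) if for each non-terminal N with multiple productions, the predict sets of those productions are pairwise disjoint, where PREDICT(N → α) = (FIRST(α) \ {ε}) ∪ (FOLLOW(N) if α ⇒* ε).

Relevant sets:
  FOLLOW(F') = { $, ')' }
  FOLLOW(A') = { $, ')', '-' }
  FOLLOW(X') = { $, ')', '-', 'and' }

For F':
  PREDICT(F' → '-' A F') = { '-' }
  PREDICT(F' → ε) = { $, ')' }
For A':
  PREDICT(A' → and X A') = { 'and' }
  PREDICT(A' → ε) = { $, ')', '-' }
For X':
  PREDICT(X' → '*' Y X') = { '*' }
  PREDICT(X' → ε) = { $, ')', '-', 'and' }
For Y:
  PREDICT(Y → n) = { 'n' }
  PREDICT(Y → b) = { 'b' }
  PREDICT(Y → a) = { 'a' }
  PREDICT(Y → '(' F ')') = { '(' }
F, A, X have a single production, so nothing to check there.

All predict sets are disjoint. The grammar IS LL(1).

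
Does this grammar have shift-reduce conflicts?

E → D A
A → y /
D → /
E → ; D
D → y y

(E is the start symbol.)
No shift-reduce conflicts

Augment with E' → E and build the canonical LR(0) collection (I0 = CLOSURE({[E' → . E]}), then GOTO on every symbol after a dot until no new states appear). It has 11 states:
  I0: { [D → . /], [D → . y y], [E → . ; D], [E → . D A], [E' → . E] }  — shift
  I1: { [D → / .] }  — reduce
  I2: { [D → . /], [D → . y y], [E → ; . D] }  — shift
  I3: { [A → . y /], [E → D . A] }  — shift
  I4: { [E' → E .] }  — accept
  I5: { [D → y . y] }  — shift
  I6: { [D → y y .] }  — reduce
  I7: { [E → D A .] }  — reduce
  I8: { [A → y . /] }  — shift
  I9: { [A → y / .] }  — reduce
  I10: { [E → ; D .] }  — reduce

No state contains both a complete item and a shift item.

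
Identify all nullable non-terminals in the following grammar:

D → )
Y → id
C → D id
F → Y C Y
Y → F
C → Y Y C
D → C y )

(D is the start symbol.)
None

There are no ε-productions, so no non-terminal can derive ε.
No non-terminals are nullable.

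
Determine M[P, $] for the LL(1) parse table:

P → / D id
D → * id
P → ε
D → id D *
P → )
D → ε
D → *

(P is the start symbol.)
P → ε

To find M[P, $], we find productions for P where $ is in the predict set (PREDICT(N → α) = (FIRST(α) \ {ε}) ∪ (FOLLOW(N) if α ⇒* ε)).

Relevant sets:
  FOLLOW(P) = { $ }

P → / D id: PREDICT = { '/' }
P → ε: PREDICT = { $ }
  $ is in predict set, so this production goes in M[P, $]
P → ): PREDICT = { ')' }

M[P, $] = P → ε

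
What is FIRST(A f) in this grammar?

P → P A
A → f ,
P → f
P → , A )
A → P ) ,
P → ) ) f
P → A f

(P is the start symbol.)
FIRST sets of the non-terminals involved (from the grammar, by fixed-point iteration):
  FIRST(A) = { ')', ',', 'f' }

To compute FIRST(A f), process the symbols left to right:
Symbol A is a non-terminal. Add FIRST(A) \ {ε} = { ')', ',', 'f' }
A is not nullable (ε ∉ FIRST(A)), so stop here.
FIRST(A f) = { ')', ',', 'f' }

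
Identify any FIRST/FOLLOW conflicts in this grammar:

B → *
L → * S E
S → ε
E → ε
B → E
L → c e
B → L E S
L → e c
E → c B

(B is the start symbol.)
Yes. B → L E S with FOLLOW(B) on { 'c' }; E → c B with FOLLOW(E) on { 'c' }

A FIRST/FOLLOW conflict occurs when a non-terminal N has a nullable alternative N → β (β ⇒* ε) and another alternative N → α with FIRST(α) ∩ FOLLOW(N) ≠ ∅: on such a lookahead the parser cannot decide between expanding α and letting N vanish via β.

Nullable non-terminals: B, E, S.
FIRST sets used below: FIRST(E) = { 'c', ε }, FIRST(L) = { '*', 'c', 'e' }

B: nullable alternative(s) B → E; FOLLOW(B) = { $, 'c' }
  B → *: FIRST \ {ε} = { '*' } — disjoint from FOLLOW(B)
  B → E: FIRST \ {ε} = { 'c' } — this is the only nullable alternative, skip
  B → L E S: FIRST \ {ε} = { '*', 'c', 'e' } — overlaps FOLLOW(B) on { 'c' }: CONFLICT

E: nullable alternative(s) E → ε; FOLLOW(E) = { $, 'c' }
  E → ε: FIRST \ {ε} = { } — this is the only nullable alternative, skip
  E → c B: FIRST \ {ε} = { 'c' } — overlaps FOLLOW(E) on { 'c' }: CONFLICT
S has a nullable alternative but only one production, so nothing to check.

L has no nullable alternative, so no FIRST/FOLLOW check is needed there.

So the grammar has 2 FIRST/FOLLOW conflicts (marked CONFLICT above).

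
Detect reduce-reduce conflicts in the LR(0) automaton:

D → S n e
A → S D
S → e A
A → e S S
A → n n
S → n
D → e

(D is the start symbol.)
No reduce-reduce conflicts

A reduce-reduce conflict occurs when an LR(0) state has two complete items [A → α .] and [B → β .] — both call for a reduction, and with no lookahead the parser cannot choose between them.

Augment with D' → D and build the canonical LR(0) collection (I0 = CLOSURE({[D' → . D]}), then GOTO on every symbol after a dot until no new states appear). It has 15 states:
  I0: { [D → . S n e], [D → . e], [D' → . D], [S → . e A], [S → . n] }  — shift
  I1: { [D' → D .] }  — accept
  I2: { [D → S . n e] }  — shift
  I3: { [A → . S D], [A → . e S S], [A → . n n], [D → e .], [S → . e A], [S → . n], [S → e . A] }  — shift, reduce
  I4: { [S → n .] }  — reduce
  I5: { [S → e A .] }  — reduce
  I6: { [A → S . D], [D → . S n e], [D → . e], [S → . e A], [S → . n] }  — shift
  I7: { [A → . S D], [A → . e S S], [A → . n n], [A → e . S S], [S → . e A], [S → . n], [S → e . A] }  — shift
  I8: { [A → n . n], [S → n .] }  — shift, reduce
  I9: { [A → n n .] }  — reduce
  I10: { [A → S . D], [A → e S . S], [D → . S n e], [D → . e], [S → . e A], [S → . n] }  — shift
  I11: { [A → S D .] }  — reduce
  I12: { [A → e S S .], [D → S . n e] }  — shift, reduce
  I13: { [D → S n . e] }  — shift
  I14: { [D → S n e .] }  — reduce

No state contains more than one complete item.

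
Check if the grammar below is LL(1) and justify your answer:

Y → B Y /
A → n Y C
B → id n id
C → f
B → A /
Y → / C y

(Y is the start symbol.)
A grammar is LL(1) if for each non-terminal N with multiple productions, the predict sets of those productions are pairwise disjoint, where PREDICT(N → α) = (FIRST(α) \ {ε}) ∪ (FOLLOW(N) if α ⇒* ε).

Relevant sets:
  FIRST(B) = { 'id', 'n' }
  FIRST(A) = { 'n' }

For Y:
  PREDICT(Y → B Y '/') = { 'id', 'n' }
  PREDICT(Y → '/' C y) = { '/' }
For B:
  PREDICT(B → id n id) = { 'id' }
  PREDICT(B → A '/') = { 'n' }
A, C have a single production, so nothing to check there.

All predict sets are disjoint. The grammar IS LL(1).

Answer: Yes, the grammar is LL(1).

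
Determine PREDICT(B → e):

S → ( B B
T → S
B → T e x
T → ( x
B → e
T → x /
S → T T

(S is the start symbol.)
PREDICT(B → e) = (FIRST(RHS) \ {ε}) ∪ (FOLLOW(B) if ε ∈ FIRST(RHS), i.e. RHS ⇒* ε)
FIRST(e) = { 'e' }
ε ∉ FIRST(e), so FOLLOW(B) is not added.
PREDICT(B → e) = { 'e' }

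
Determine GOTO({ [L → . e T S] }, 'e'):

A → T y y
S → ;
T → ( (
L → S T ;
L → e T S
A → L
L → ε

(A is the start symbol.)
GOTO(I, 'e') = CLOSURE({ [A → αX.β] : [A → α.Xβ] ∈ I, X = 'e' })

Items with dot before 'e', with the dot advanced:
  [L → . e T S] → [L → e . T S]
Closure of the advanced items:
  [L → e . T S] has the dot before T: add [T → . ( (]

GOTO = { [L → e . T S], [T → . ( (] }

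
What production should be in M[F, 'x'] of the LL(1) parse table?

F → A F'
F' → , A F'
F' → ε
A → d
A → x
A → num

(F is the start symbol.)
F → A F'

To find M[F, 'x'], we find productions for F where 'x' is in the predict set (PREDICT(N → α) = (FIRST(α) \ {ε}) ∪ (FOLLOW(N) if α ⇒* ε)).

Relevant sets:
  FIRST(A) = { 'd', 'num', 'x' }

F → A F': PREDICT = { 'd', 'num', 'x' }
  'x' is in predict set, so this production goes in M[F, 'x']

M[F, 'x'] = F → A F'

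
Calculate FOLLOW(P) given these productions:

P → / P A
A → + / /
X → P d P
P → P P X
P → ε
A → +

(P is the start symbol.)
{ $, '+', '/', 'd' }

To compute FOLLOW(P), find every occurrence of P on a right-hand side N → α P β: add FIRST(β) \ {ε}, and if β is empty or nullable also add FOLLOW(N). Iterate to a fixed point.

P is the start symbol, so $ ∈ FOLLOW(P).
In P → / P A: P is followed by A, add FIRST(A) \ {ε} = { '+' }
In X → P d P: P is followed by d P, add FIRST(d P) \ {ε} = { 'd' }
In X → P d P: P is at the end, add FOLLOW(X)
In P → P P X: P is followed by P X, add FIRST(P X) \ {ε} = { '/', 'd' }
In P → P P X: P is followed by X, add FIRST(X) \ {ε} = { '/', 'd' }

The FOLLOW sets referred to above (computed the same way, to a fixed point):
  FOLLOW(X) = { $, '+', '/', 'd' }

Taking the union: FOLLOW(P) = { $, '+', '/', 'd' }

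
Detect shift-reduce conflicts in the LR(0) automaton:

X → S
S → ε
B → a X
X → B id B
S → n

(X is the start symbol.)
Yes — I0: [S → .] vs [B → . a X]; I4: [S → .] vs [B → . a X]

A shift-reduce conflict occurs when an LR(0) state has both:
  - a complete (reduce) item [A → α .] (dot at the end), and
  - a shift item [B → β . c γ] (dot before a terminal).

Augment with X' → X and build the canonical LR(0) collection (I0 = CLOSURE({[X' → . X]}), then GOTO on every symbol after a dot until no new states appear). It has 9 states:
  I0: { [B → . a X], [S → . n], [S → .], [X → . B id B], [X → . S], [X' → . X] }  — shift, reduce
  I1: { [X → B . id B] }  — shift
  I2: { [X → S .] }  — reduce
  I3: { [X' → X .] }  — accept
  I4: { [B → . a X], [B → a . X], [S → . n], [S → .], [X → . B id B], [X → . S] }  — shift, reduce
  I5: { [S → n .] }  — reduce
  I6: { [B → a X .] }  — reduce
  I7: { [B → . a X], [X → B id . B] }  — shift
  I8: { [X → B id B .] }  — reduce

I0 contains reduce item [S → .] and shift items [B → . a X], [S → . n] — shift-reduce conflict.
I4 contains reduce item [S → .] and shift items [B → . a X], [S → . n] — shift-reduce conflict.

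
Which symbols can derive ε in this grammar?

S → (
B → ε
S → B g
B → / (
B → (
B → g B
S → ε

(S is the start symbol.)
A non-terminal is nullable if it can derive ε (the empty string): either it has an ε-production, or it has a production whose right-hand side consists entirely of nullable non-terminals.

ε-productions: B → ε, S → ε
So B, S are immediately nullable.
Every non-terminal is now nullable.
Nullable = { 'B', 'S' }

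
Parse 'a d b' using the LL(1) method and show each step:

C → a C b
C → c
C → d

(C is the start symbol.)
LL(1) parsing maintains a stack (initially the start symbol over $) and the input. At each step: if the stack top is a terminal, match it against the current input token; if it is a non-terminal N, replace it with the RHS of M[N, lookahead] (the unique production whose predict set contains the lookahead).

Stack is shown with the top on the left.

Stack    Input    Action
------------------------
C $      a d b $  output C → a C b
a C b $  a d b $  match 'a'
C b $    d b $    output C → d
d b $    d b $    match 'd'
b $      b $      match 'b'
$        $        accept

The string is accepted.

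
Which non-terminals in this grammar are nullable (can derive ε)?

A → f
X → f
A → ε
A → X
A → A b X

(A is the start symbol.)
A non-terminal is nullable if it can derive ε (the empty string): either it has an ε-production, or it has a production whose right-hand side consists entirely of nullable non-terminals.

ε-productions: A → ε
So A is immediately nullable.
No further non-terminal can be added: every production for the remaining non-terminals contains a terminal or a non-nullable non-terminal.
Nullable = { 'A' }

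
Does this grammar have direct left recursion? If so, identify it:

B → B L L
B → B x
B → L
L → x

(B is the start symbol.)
B → B L L: LEFT RECURSIVE (starts with B)
B → B x: LEFT RECURSIVE (starts with B)
B → L: starts with L
L → x: starts with x

The grammar has direct left recursion on: B.

Answer: Yes, B is left-recursive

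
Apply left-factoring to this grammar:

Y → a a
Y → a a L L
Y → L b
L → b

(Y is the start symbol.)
Y → a a Y'
Y' → ε
Y' → L L
Y → L b
L → b

Left-factoring transforms A → αβ₁ | αβ₂ into A → αA' and A' → β₁ | β₂
(α is the longest common prefix among the alternatives). Repeat until
no nonterminal has two alternatives with a common prefix.

Round 1: Y has alternatives sharing prefix 'a a'. Introduce Y': Y → a a Y'
  Add: Y' → ε
  Add: Y' → L L

No remaining common prefixes — done.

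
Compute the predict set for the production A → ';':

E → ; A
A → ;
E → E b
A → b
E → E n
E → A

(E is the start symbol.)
{ ';' }

PREDICT(A → ';') = (FIRST(RHS) \ {ε}) ∪ (FOLLOW(A) if ε ∈ FIRST(RHS), i.e. RHS ⇒* ε)
FIRST(';') = { ';' }
ε ∉ FIRST(';'), so FOLLOW(A) is not added.
PREDICT(A → ';') = { ';' }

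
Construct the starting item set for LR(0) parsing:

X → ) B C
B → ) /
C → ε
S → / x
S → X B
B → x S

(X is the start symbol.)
First, augment the grammar with X' → X
I₀ = CLOSURE({ [X' → . X] }):
  [X' → . X] has the dot before X: add [X → . ) B C]
No further items can be added.

I₀ = { [X → . ) B C], [X' → . X] }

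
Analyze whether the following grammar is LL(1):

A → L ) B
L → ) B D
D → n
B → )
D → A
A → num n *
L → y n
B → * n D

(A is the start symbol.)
A grammar is LL(1) if for each non-terminal N with multiple productions, the predict sets of those productions are pairwise disjoint, where PREDICT(N → α) = (FIRST(α) \ {ε}) ∪ (FOLLOW(N) if α ⇒* ε).

Relevant sets:
  FIRST(L) = { ')', 'y' }
  FIRST(A) = { ')', 'num', 'y' }

For A:
  PREDICT(A → L ')' B) = { ')', 'y' }
  PREDICT(A → num n '*') = { 'num' }
For L:
  PREDICT(L → ')' B D) = { ')' }
  PREDICT(L → y n) = { 'y' }
For D:
  PREDICT(D → n) = { 'n' }
  PREDICT(D → A) = { ')', 'num', 'y' }
For B:
  PREDICT(B → ')') = { ')' }
  PREDICT(B → '*' n D) = { '*' }

All predict sets are disjoint. The grammar IS LL(1).

Answer: Yes, the grammar is LL(1).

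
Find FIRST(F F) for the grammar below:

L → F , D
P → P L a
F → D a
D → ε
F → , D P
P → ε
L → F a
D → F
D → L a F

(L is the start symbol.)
FIRST sets of the non-terminals involved (from the grammar, by fixed-point iteration):
  FIRST(F) = { ',', 'a' }

To compute FIRST(F F), process the symbols left to right:
Symbol F is a non-terminal. Add FIRST(F) \ {ε} = { ',', 'a' }
F is not nullable (ε ∉ FIRST(F)), so stop here.
FIRST(F F) = { ',', 'a' }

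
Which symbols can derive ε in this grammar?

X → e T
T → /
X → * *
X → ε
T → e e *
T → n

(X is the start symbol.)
{ 'X' }

A non-terminal is nullable if it can derive ε (the empty string): either it has an ε-production, or it has a production whose right-hand side consists entirely of nullable non-terminals.

ε-productions: X → ε
So X is immediately nullable.
No further non-terminal can be added: every production for the remaining non-terminals contains a terminal or a non-nullable non-terminal.
Nullable = { 'X' }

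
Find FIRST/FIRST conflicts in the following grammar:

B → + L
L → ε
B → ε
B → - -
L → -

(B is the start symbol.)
A FIRST/FIRST conflict occurs when two productions N → α and N → β for the same non-terminal have FIRST(α) ∩ FIRST(β) ≠ ∅ (with ε ∈ FIRST of a nullable right-hand side, so two nullable alternatives also conflict).

Productions for B:
  B → + L: FIRST = { '+' }
  B → ε: FIRST = { ε }
  B → - -: FIRST = { '-' }
Productions for L:
  L → ε: FIRST = { ε }
  L → -: FIRST = { '-' }

All alternatives of each non-terminal have pairwise disjoint FIRST sets.

Answer: No FIRST/FIRST conflicts.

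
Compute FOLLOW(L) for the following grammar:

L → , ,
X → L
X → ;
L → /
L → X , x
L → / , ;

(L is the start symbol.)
{ $, ',' }

To compute FOLLOW(L), find every occurrence of L on a right-hand side N → α L β: add FIRST(β) \ {ε}, and if β is empty or nullable also add FOLLOW(N). Iterate to a fixed point.

L is the start symbol, so $ ∈ FOLLOW(L).
In X → L: L is at the end, add FOLLOW(X)

The FOLLOW sets referred to above (computed the same way, to a fixed point):
  FOLLOW(X) = { ',' }

Taking the union: FOLLOW(L) = { $, ',' }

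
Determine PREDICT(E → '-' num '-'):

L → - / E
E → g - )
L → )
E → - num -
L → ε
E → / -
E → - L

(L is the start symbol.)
PREDICT(E → '-' num '-') = (FIRST(RHS) \ {ε}) ∪ (FOLLOW(E) if ε ∈ FIRST(RHS), i.e. RHS ⇒* ε)
FIRST('-' num '-') = { '-' }
ε ∉ FIRST('-' num '-'), so FOLLOW(E) is not added.
PREDICT(E → '-' num '-') = { '-' }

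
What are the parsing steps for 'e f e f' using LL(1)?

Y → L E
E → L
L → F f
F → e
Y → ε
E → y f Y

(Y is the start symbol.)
Stack is shown with the top on the left.

Stack    Input      Action
--------------------------
Y $      e f e f $  output Y → L E
L E $    e f e f $  output L → F f
F f E $  e f e f $  output F → e
e f E $  e f e f $  match 'e'
f E $    f e f $    match 'f'
E $      e f $      output E → L
L $      e f $      output L → F f
F f $    e f $      output F → e
e f $    e f $      match 'e'
f $      f $        match 'f'
$        $          accept

The string is accepted.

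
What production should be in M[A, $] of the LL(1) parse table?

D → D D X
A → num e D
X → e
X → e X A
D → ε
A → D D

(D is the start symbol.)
To find M[A, $], we find productions for A where $ is in the predict set (PREDICT(N → α) = (FIRST(α) \ {ε}) ∪ (FOLLOW(N) if α ⇒* ε)).

Relevant sets:
  FIRST(D) = { 'e', ε }
  FOLLOW(A) = { $, 'e', 'num' }

A → num e D: PREDICT = { 'num' }
A → D D: PREDICT = { $, 'e', 'num' }
  $ is in predict set, so this production goes in M[A, $]

M[A, $] = A → D D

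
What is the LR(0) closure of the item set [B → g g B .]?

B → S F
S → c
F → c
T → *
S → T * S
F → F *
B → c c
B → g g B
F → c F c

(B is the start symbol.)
{ [B → g g B .] }

To compute CLOSURE, for each item [A → α.Bβ] where B is a non-terminal, add [B → .γ] for all productions B → γ; repeat for the newly added items until nothing changes.

Start with: [B → g g B .]
The dot is at the end, so nothing is added.

CLOSURE = { [B → g g B .] }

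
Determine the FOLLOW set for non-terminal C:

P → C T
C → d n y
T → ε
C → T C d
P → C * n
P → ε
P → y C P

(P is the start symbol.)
{ $, '*', 'd', 'y' }

In P → C T: C is followed by T, add FIRST(T) \ {ε} = { }
  T is nullable, so also add FOLLOW(P)
In C → T C d: C is followed by d, add FIRST(d) \ {ε} = { 'd' }
In P → C * n: C is followed by '*' n, add FIRST('*' n) \ {ε} = { '*' }
In P → y C P: C is followed by P, add FIRST(P) \ {ε} = { 'd', 'y' }
  P is nullable, so also add FOLLOW(P)

The FOLLOW sets referred to above (computed the same way, to a fixed point):
  FOLLOW(P) = { $ }

Taking the union: FOLLOW(C) = { $, '*', 'd', 'y' }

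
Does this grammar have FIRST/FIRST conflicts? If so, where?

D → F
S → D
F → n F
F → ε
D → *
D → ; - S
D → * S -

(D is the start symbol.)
A FIRST/FIRST conflict occurs when two productions N → α and N → β for the same non-terminal have FIRST(α) ∩ FIRST(β) ≠ ∅ (with ε ∈ FIRST of a nullable right-hand side, so two nullable alternatives also conflict).

FIRST sets of the non-terminals at (or reachable through a nullable prefix from) the front of some alternative:
  FIRST(F) = { 'n', ε }

Productions for D:
  D → F: FIRST = { 'n', ε }
  D → *: FIRST = { '*' }
  D → ; - S: FIRST = { ';' }
  D → * S -: FIRST = { '*' }
Productions for F:
  F → n F: FIRST = { 'n' }
  F → ε: FIRST = { ε }
S has only one production, so no FIRST/FIRST conflict is possible there.

Conflict for D: D → * and D → * S -
  Overlap: { '*' }

Answer: Yes. D → '*' / D → '*' S '-' on { '*' }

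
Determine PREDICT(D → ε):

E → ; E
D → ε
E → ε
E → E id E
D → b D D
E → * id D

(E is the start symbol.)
PREDICT(D → ε) = (FIRST(RHS) \ {ε}) ∪ (FOLLOW(D) if ε ∈ FIRST(RHS), i.e. RHS ⇒* ε)
The right-hand side is ε (FIRST(ε) = { ε }), so the predict set is FOLLOW(D) = { $, 'b', 'id' }
PREDICT(D → ε) = { $, 'b', 'id' }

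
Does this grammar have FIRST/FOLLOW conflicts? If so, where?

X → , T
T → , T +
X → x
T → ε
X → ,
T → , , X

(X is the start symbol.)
A FIRST/FOLLOW conflict occurs when a non-terminal N has a nullable alternative N → β (β ⇒* ε) and another alternative N → α with FIRST(α) ∩ FOLLOW(N) ≠ ∅: on such a lookahead the parser cannot decide between expanding α and letting N vanish via β.

Nullable non-terminals: T.

T: nullable alternative(s) T → ε; FOLLOW(T) = { $, '+' }
  T → , T +: FIRST \ {ε} = { ',' } — disjoint from FOLLOW(T)
  T → ε: FIRST \ {ε} = { } — this is the only nullable alternative, skip
  T → , , X: FIRST \ {ε} = { ',' } — disjoint from FOLLOW(T)

X has no nullable alternative, so no FIRST/FOLLOW check is needed there.

No FIRST/FOLLOW conflicts found.

Answer: No FIRST/FOLLOW conflicts.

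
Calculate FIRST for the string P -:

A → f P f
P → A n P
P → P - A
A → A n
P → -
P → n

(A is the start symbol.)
{ '-', 'f', 'n' }

FIRST sets of the non-terminals involved (from the grammar, by fixed-point iteration):
  FIRST(P) = { '-', 'f', 'n' }

To compute FIRST(P -), process the symbols left to right:
Symbol P is a non-terminal. Add FIRST(P) \ {ε} = { '-', 'f', 'n' }
P is not nullable (ε ∉ FIRST(P)), so stop here.
FIRST(P -) = { '-', 'f', 'n' }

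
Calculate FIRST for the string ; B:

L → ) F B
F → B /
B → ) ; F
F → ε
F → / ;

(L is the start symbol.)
To compute FIRST(; B), process the symbols left to right:
Symbol ; is a terminal. Add ';' and stop.
FIRST(; B) = { ';' }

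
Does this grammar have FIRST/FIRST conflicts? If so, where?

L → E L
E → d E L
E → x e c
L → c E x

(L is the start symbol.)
A FIRST/FIRST conflict occurs when two productions N → α and N → β for the same non-terminal have FIRST(α) ∩ FIRST(β) ≠ ∅ (with ε ∈ FIRST of a nullable right-hand side, so two nullable alternatives also conflict).

FIRST sets of the non-terminals at (or reachable through a nullable prefix from) the front of some alternative:
  FIRST(E) = { 'd', 'x' }

Productions for L:
  L → E L: FIRST = { 'd', 'x' }
  L → c E x: FIRST = { 'c' }
Productions for E:
  E → d E L: FIRST = { 'd' }
  E → x e c: FIRST = { 'x' }

All alternatives of each non-terminal have pairwise disjoint FIRST sets.

Answer: No FIRST/FIRST conflicts.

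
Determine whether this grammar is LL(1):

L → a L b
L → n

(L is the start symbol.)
For L:
  PREDICT(L → a L b) = { 'a' }
  PREDICT(L → n) = { 'n' }

All predict sets are disjoint. The grammar IS LL(1).

Answer: Yes, the grammar is LL(1).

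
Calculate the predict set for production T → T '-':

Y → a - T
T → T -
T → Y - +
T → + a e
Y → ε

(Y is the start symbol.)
{ '+', '-', 'a' }

PREDICT(T → T '-') = (FIRST(RHS) \ {ε}) ∪ (FOLLOW(T) if ε ∈ FIRST(RHS), i.e. RHS ⇒* ε)
FIRST(T) = { '+', '-', 'a' }
FIRST(T '-') = { '+', '-', 'a' }
ε ∉ FIRST(T '-'), so FOLLOW(T) is not added.
PREDICT(T → T '-') = { '+', '-', 'a' }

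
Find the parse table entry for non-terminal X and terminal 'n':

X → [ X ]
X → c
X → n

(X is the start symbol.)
To find M[X, 'n'], we find productions for X where 'n' is in the predict set (PREDICT(N → α) = (FIRST(α) \ {ε}) ∪ (FOLLOW(N) if α ⇒* ε)).

X → [ X ]: PREDICT = { '[' }
X → c: PREDICT = { 'c' }
X → n: PREDICT = { 'n' }
  'n' is in predict set, so this production goes in M[X, 'n']

M[X, 'n'] = X → n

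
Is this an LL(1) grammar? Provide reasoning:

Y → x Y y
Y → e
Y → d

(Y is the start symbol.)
A grammar is LL(1) if for each non-terminal N with multiple productions, the predict sets of those productions are pairwise disjoint, where PREDICT(N → α) = (FIRST(α) \ {ε}) ∪ (FOLLOW(N) if α ⇒* ε).

For Y:
  PREDICT(Y → x Y y) = { 'x' }
  PREDICT(Y → e) = { 'e' }
  PREDICT(Y → d) = { 'd' }

All predict sets are disjoint. The grammar IS LL(1).

Answer: Yes, the grammar is LL(1).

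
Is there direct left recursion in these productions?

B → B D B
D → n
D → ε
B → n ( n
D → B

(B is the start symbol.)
B → B D B: LEFT RECURSIVE (starts with B)
D → n: starts with n
D → ε: starts with ε
B → n ( n: starts with n
D → B: starts with B

The grammar has direct left recursion on: B.

Answer: Yes, B is left-recursive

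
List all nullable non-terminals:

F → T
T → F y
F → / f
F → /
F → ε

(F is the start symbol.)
{ 'F' }

A non-terminal is nullable if it can derive ε (the empty string): either it has an ε-production, or it has a production whose right-hand side consists entirely of nullable non-terminals.

ε-productions: F → ε
So F is immediately nullable.
No further non-terminal can be added: every production for the remaining non-terminals contains a terminal or a non-nullable non-terminal.
Nullable = { 'F' }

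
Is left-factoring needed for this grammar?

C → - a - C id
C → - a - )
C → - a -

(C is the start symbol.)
Yes, C has productions with common prefix '- a -'

Left-factoring is needed when two productions for the same non-terminal
share a common prefix on the right-hand side.

Productions for C:
  C → - a - C id
  C → - a - )
  C → - a -

Found common prefix '- a -' in productions for C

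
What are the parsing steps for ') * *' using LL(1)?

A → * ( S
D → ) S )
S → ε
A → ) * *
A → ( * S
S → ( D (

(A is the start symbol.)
LL(1) parsing maintains a stack (initially the start symbol over $) and the input. At each step: if the stack top is a terminal, match it against the current input token; if it is a non-terminal N, replace it with the RHS of M[N, lookahead] (the unique production whose predict set contains the lookahead).

Stack is shown with the top on the left.

Stack    Input    Action
------------------------
A $      ) * * $  output A → ) * *
) * * $  ) * * $  match ')'
* * $    * * $    match '*'
* $      * $      match '*'
$        $        accept

The string is accepted.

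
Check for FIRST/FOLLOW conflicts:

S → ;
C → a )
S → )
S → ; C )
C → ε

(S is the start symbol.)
No FIRST/FOLLOW conflicts.

A FIRST/FOLLOW conflict occurs when a non-terminal N has a nullable alternative N → β (β ⇒* ε) and another alternative N → α with FIRST(α) ∩ FOLLOW(N) ≠ ∅: on such a lookahead the parser cannot decide between expanding α and letting N vanish via β.

Nullable non-terminals: C.

C: nullable alternative(s) C → ε; FOLLOW(C) = { ')' }
  C → a ): FIRST \ {ε} = { 'a' } — disjoint from FOLLOW(C)
  C → ε: FIRST \ {ε} = { } — this is the only nullable alternative, skip

S has no nullable alternative, so no FIRST/FOLLOW check is needed there.

No FIRST/FOLLOW conflicts found.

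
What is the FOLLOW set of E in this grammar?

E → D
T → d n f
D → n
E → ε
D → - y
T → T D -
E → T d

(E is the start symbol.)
To compute FOLLOW(E), find every occurrence of E on a right-hand side N → α E β: add FIRST(β) \ {ε}, and if β is empty or nullable also add FOLLOW(N). Iterate to a fixed point.

E is the start symbol, so $ ∈ FOLLOW(E).
E does not occur on any right-hand side.

Taking the union: FOLLOW(E) = { $ }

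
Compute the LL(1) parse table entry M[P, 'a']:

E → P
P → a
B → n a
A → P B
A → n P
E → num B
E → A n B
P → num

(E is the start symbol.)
P → a

To find M[P, 'a'], we find productions for P where 'a' is in the predict set (PREDICT(N → α) = (FIRST(α) \ {ε}) ∪ (FOLLOW(N) if α ⇒* ε)).

P → a: PREDICT = { 'a' }
  'a' is in predict set, so this production goes in M[P, 'a']
P → num: PREDICT = { 'num' }

M[P, 'a'] = P → a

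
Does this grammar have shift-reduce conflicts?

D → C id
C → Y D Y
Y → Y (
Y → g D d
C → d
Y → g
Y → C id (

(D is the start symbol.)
Yes — I5: [Y → g .] vs [C → . d]; I11: [C → Y D Y .] vs [C → . d]; I14: [D → C id .] vs [Y → C id . (]

Augment with D' → D and build the canonical LR(0) collection (I0 = CLOSURE({[D' → . D]}), then GOTO on every symbol after a dot until no new states appear). It has 15 states:
  I0: { [C → . Y D Y], [C → . d], [D → . C id], [D' → . D], [Y → . C id (], [Y → . Y (], [Y → . g D d], [Y → . g] }  — shift
  I1: { [D → C . id], [Y → C . id (] }  — shift
  I2: { [D' → D .] }  — accept
  I3: { [C → . Y D Y], [C → . d], [C → Y . D Y], [D → . C id], [Y → . C id (], [Y → . Y (], [Y → . g D d], [Y → . g], [Y → Y . (] }  — shift
  I4: { [C → d .] }  — reduce
  I5: { [C → . Y D Y], [C → . d], [D → . C id], [Y → . C id (], [Y → . Y (], [Y → . g D d], [Y → . g], [Y → g . D d], [Y → g .] }  — shift, reduce
  I6: { [Y → g D . d] }  — shift
  I7: { [Y → g D d .] }  — reduce
  I8: { [Y → Y ( .] }  — reduce
  I9: { [C → . Y D Y], [C → . d], [C → Y D . Y], [Y → . C id (], [Y → . Y (], [Y → . g D d], [Y → . g] }  — shift
  I10: { [Y → C . id (] }  — shift
  I11: { [C → . Y D Y], [C → . d], [C → Y . D Y], [C → Y D Y .], [D → . C id], [Y → . C id (], [Y → . Y (], [Y → . g D d], [Y → . g], [Y → Y . (] }  — shift, reduce
  I12: { [Y → C id . (] }  — shift
  I13: { [Y → C id ( .] }  — reduce
  I14: { [D → C id .], [Y → C id . (] }  — shift, reduce

I5 contains reduce item [Y → g .] and shift items [C → . d], [Y → . g], [Y → . g D d] — shift-reduce conflict.
I11 contains reduce item [C → Y D Y .] and shift items [C → . d], [Y → Y . (], [Y → . g], [Y → . g D d] — shift-reduce conflict.
I14 contains reduce item [D → C id .] and shift item [Y → C id . (] — shift-reduce conflict.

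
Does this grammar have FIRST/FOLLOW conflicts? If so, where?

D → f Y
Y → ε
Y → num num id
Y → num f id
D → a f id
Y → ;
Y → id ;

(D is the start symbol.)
Nullable non-terminals: Y.

Y: nullable alternative(s) Y → ε; FOLLOW(Y) = { $ }
  Y → ε: FIRST \ {ε} = { } — this is the only nullable alternative, skip
  Y → num num id: FIRST \ {ε} = { 'num' } — disjoint from FOLLOW(Y)
  Y → num f id: FIRST \ {ε} = { 'num' } — disjoint from FOLLOW(Y)
  Y → ;: FIRST \ {ε} = { ';' } — disjoint from FOLLOW(Y)
  Y → id ;: FIRST \ {ε} = { 'id' } — disjoint from FOLLOW(Y)

D has no nullable alternative, so no FIRST/FOLLOW check is needed there.

No FIRST/FOLLOW conflicts found.

Answer: No FIRST/FOLLOW conflicts.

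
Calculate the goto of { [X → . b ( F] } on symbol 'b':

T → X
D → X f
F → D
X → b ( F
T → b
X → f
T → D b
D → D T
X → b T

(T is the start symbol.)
{ [X → b . ( F] }

GOTO(I, 'b') = CLOSURE({ [A → αX.β] : [A → α.Xβ] ∈ I, X = 'b' })

Items with dot before 'b', with the dot advanced:
  [X → . b ( F] → [X → b . ( F]
Closure adds nothing (no advanced item has the dot before a non-terminal).

GOTO = { [X → b . ( F] }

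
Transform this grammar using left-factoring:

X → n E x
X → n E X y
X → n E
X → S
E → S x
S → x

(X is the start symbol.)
X → n E X'
X' → x
X' → X y
X' → ε
X → S
E → S x
S → x

Left-factoring transforms A → αβ₁ | αβ₂ into A → αA' and A' → β₁ | β₂
(α is the longest common prefix among the alternatives). Repeat until
no nonterminal has two alternatives with a common prefix.

Round 1: X has alternatives sharing prefix 'n E'. Introduce X': X → n E X'
  Add: X' → x
  Add: X' → X y
  Add: X' → ε

No remaining common prefixes — done.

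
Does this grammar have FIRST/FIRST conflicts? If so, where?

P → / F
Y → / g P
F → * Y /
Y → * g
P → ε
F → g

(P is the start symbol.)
No FIRST/FIRST conflicts.

A FIRST/FIRST conflict occurs when two productions N → α and N → β for the same non-terminal have FIRST(α) ∩ FIRST(β) ≠ ∅ (with ε ∈ FIRST of a nullable right-hand side, so two nullable alternatives also conflict).

Productions for P:
  P → / F: FIRST = { '/' }
  P → ε: FIRST = { ε }
Productions for Y:
  Y → / g P: FIRST = { '/' }
  Y → * g: FIRST = { '*' }
Productions for F:
  F → * Y /: FIRST = { '*' }
  F → g: FIRST = { 'g' }

All alternatives of each non-terminal have pairwise disjoint FIRST sets.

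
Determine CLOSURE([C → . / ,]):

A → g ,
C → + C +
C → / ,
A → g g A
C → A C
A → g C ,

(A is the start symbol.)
To compute CLOSURE, for each item [A → α.Bβ] where B is a non-terminal, add [B → .γ] for all productions B → γ; repeat for the newly added items until nothing changes.

Start with: [C → . / ,]
The dot precedes the terminal '/', so nothing is added.

CLOSURE = { [C → . / ,] }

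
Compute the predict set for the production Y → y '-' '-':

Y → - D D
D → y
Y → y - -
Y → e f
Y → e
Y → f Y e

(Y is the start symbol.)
PREDICT(Y → y '-' '-') = (FIRST(RHS) \ {ε}) ∪ (FOLLOW(Y) if ε ∈ FIRST(RHS), i.e. RHS ⇒* ε)
FIRST(y '-' '-') = { 'y' }
ε ∉ FIRST(y '-' '-'), so FOLLOW(Y) is not added.
PREDICT(Y → y '-' '-') = { 'y' }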